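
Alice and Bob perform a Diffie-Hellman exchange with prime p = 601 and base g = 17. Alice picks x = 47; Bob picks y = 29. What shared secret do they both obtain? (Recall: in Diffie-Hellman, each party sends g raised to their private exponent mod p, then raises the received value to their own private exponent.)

Alice sends A = g^x mod p = 17^47 mod 601.
17^1 ≡ 17 (mod 601)
17^2 = (17^1)^2 ≡ 17^2 = 289 ≡ 289 (mod 601)
17^4 = (17^2)^2 ≡ 289^2 = 83521 ≡ 583 (mod 601)
17^8 = (17^4)^2 ≡ 583^2 = 339889 ≡ 324 (mod 601)
17^16 = (17^8)^2 ≡ 324^2 = 104976 ≡ 402 (mod 601)
17^32 = (17^16)^2 ≡ 402^2 = 161604 ≡ 536 (mod 601)
17^47 = 17^32 · 17^8 · 17^4 · 17^2 · 17^1 ≡ 536 · 324 · 583 · 289 · 17 ≡ 372 (mod 601).
So A = 372. Bob then computes K = A^y mod p = 372^29 mod 601.
372^1 ≡ 372 (mod 601)
372^2 = (372^1)^2 ≡ 372^2 = 138384 ≡ 154 (mod 601)
372^4 = (372^2)^2 ≡ 154^2 = 23716 ≡ 277 (mod 601)
372^8 = (372^4)^2 ≡ 277^2 = 76729 ≡ 402 (mod 601)
372^16 = (372^8)^2 ≡ 402^2 = 161604 ≡ 536 (mod 601)
372^29 = 372^16 · 372^8 · 372^4 · 372^1 ≡ 536 · 402 · 277 · 372 ≡ 380 (mod 601).

380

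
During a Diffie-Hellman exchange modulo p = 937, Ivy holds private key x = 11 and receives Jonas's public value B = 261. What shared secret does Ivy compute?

Shared key K = 261^11 mod 937.
261^1 ≡ 261 (mod 937)
261^2 = (261^1)^2 ≡ 261^2 = 68121 ≡ 657 (mod 937)
261^4 = (261^2)^2 ≡ 657^2 = 431649 ≡ 629 (mod 937)
261^8 = (261^4)^2 ≡ 629^2 = 395641 ≡ 227 (mod 937)
261^11 = 261^8 · 261^2 · 261^1 ≡ 227 · 657 · 261 ≡ 425 (mod 937).

425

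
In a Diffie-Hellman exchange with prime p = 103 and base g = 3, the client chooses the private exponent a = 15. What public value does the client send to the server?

80

Public value = 3^15 mod 103.
3^1 ≡ 3 (mod 103)
3^2 = (3^1)^2 ≡ 3^2 = 9 ≡ 9 (mod 103)
3^4 = (3^2)^2 ≡ 9^2 = 81 ≡ 81 (mod 103)
3^8 = (3^4)^2 ≡ 81^2 = 6561 ≡ 72 (mod 103)
3^15 = 3^8 · 3^4 · 3^2 · 3^1 ≡ 72 · 81 · 9 · 3 ≡ 80 (mod 103).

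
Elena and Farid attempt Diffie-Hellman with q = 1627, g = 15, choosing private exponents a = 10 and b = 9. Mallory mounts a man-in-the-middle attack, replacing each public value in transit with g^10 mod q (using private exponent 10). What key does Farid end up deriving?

Farid receives Mallory's public value M = 15^10 mod 1627 instead of the honest one.
15^1 ≡ 15 (mod 1627)
15^2 = (15^1)^2 ≡ 15^2 = 225 ≡ 225 (mod 1627)
15^4 = (15^2)^2 ≡ 225^2 = 50625 ≡ 188 (mod 1627)
15^8 = (15^4)^2 ≡ 188^2 = 35344 ≡ 1177 (mod 1627)
15^10 = 15^8 · 15^2 ≡ 1177 · 225 ≡ 1251 (mod 1627).
So M = 1251. Farid computes K = M^9 mod 1627.
1251^1 ≡ 1251 (mod 1627)
1251^2 = (1251^1)^2 ≡ 1251^2 = 1565001 ≡ 1454 (mod 1627)
1251^4 = (1251^2)^2 ≡ 1454^2 = 2114116 ≡ 643 (mod 1627)
1251^8 = (1251^4)^2 ≡ 643^2 = 413449 ≡ 191 (mod 1627)
1251^9 = 1251^8 · 1251^1 ≡ 191 · 1251 ≡ 1399 (mod 1627).

1399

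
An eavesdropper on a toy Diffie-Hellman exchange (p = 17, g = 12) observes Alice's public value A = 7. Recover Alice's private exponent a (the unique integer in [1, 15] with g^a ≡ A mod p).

Try successive powers of 12 modulo 17:
12^1 ≡ 12
12^2 ≡ 8
12^3 ≡ 11
12^4 ≡ 13
12^5 ≡ 3
12^6 ≡ 2
12^7 ≡ 7
Found: a = 7.

7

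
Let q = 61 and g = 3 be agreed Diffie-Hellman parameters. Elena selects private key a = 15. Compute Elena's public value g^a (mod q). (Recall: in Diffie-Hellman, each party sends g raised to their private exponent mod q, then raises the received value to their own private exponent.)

Public value = 3^15 (mod 61).
3^1 ≡ 3 (mod 61)
3^2 = (3^1)^2 ≡ 3^2 = 9 ≡ 9 (mod 61)
3^4 = (3^2)^2 ≡ 9^2 = 81 ≡ 20 (mod 61)
3^8 = (3^4)^2 ≡ 20^2 = 400 ≡ 34 (mod 61)
3^15 = 3^8 · 3^4 · 3^2 · 3^1 ≡ 34 · 20 · 9 · 3 ≡ 60 (mod 61).

60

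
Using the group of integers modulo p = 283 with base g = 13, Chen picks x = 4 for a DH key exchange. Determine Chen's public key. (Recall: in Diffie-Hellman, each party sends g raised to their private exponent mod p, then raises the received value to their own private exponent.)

Public value = 13^4 mod 283.
13^1 ≡ 13 (mod 283)
13^2 = (13^1)^2 ≡ 13^2 = 169 ≡ 169 (mod 283)
13^4 = (13^2)^2 ≡ 169^2 = 28561 ≡ 261 (mod 283)

261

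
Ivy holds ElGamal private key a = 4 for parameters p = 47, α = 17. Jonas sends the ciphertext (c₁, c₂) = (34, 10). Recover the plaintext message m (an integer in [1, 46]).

15

Shared mask s = c₁^a mod p = 34^4 mod 47.
34^1 ≡ 34 (mod 47)
34^2 = (34^1)^2 ≡ 34^2 = 1156 ≡ 28 (mod 47)
34^4 = (34^2)^2 ≡ 28^2 = 784 ≡ 32 (mod 47)
So s = 32; s⁻¹ ≡ 25 (mod 47).
m = c₂ · s⁻¹ mod 47 = 10 · 25 mod 47 = 15.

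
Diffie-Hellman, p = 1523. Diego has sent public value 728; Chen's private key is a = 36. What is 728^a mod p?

Shared key K = 728^36 mod 1523.
728^1 ≡ 728 (mod 1523)
728^2 = (728^1)^2 ≡ 728^2 = 529984 ≡ 1503 (mod 1523)
728^4 = (728^2)^2 ≡ 1503^2 = 2259009 ≡ 400 (mod 1523)
728^8 = (728^4)^2 ≡ 400^2 = 160000 ≡ 85 (mod 1523)
728^16 = (728^8)^2 ≡ 85^2 = 7225 ≡ 1133 (mod 1523)
728^32 = (728^16)^2 ≡ 1133^2 = 1283689 ≡ 1323 (mod 1523)
728^36 = 728^32 · 728^4 ≡ 1323 · 400 ≡ 719 (mod 1523).

719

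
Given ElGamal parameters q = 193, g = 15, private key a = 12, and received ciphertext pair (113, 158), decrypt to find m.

Shared mask s = c₁^a mod q = 113^12 mod 193.
113^1 ≡ 113 (mod 193)
113^2 = (113^1)^2 ≡ 113^2 = 12769 ≡ 31 (mod 193)
113^4 = (113^2)^2 ≡ 31^2 = 961 ≡ 189 (mod 193)
113^8 = (113^4)^2 ≡ 189^2 = 35721 ≡ 16 (mod 193)
113^12 = 113^8 · 113^4 ≡ 16 · 189 ≡ 129 (mod 193).
So s = 129; s⁻¹ ≡ 3 (mod 193).
m = c₂ · s⁻¹ mod 193 = 158 · 3 mod 193 = 88.

88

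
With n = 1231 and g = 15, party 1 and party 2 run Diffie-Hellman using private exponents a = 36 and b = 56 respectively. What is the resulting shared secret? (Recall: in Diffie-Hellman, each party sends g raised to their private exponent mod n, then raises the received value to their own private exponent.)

782

Party 2 sends B = g^b mod n = 15^56 mod 1231.
15^1 ≡ 15 (mod 1231)
15^2 = (15^1)^2 ≡ 15^2 = 225 ≡ 225 (mod 1231)
15^4 = (15^2)^2 ≡ 225^2 = 50625 ≡ 154 (mod 1231)
15^8 = (15^4)^2 ≡ 154^2 = 23716 ≡ 327 (mod 1231)
15^16 = (15^8)^2 ≡ 327^2 = 106929 ≡ 1063 (mod 1231)
15^32 = (15^16)^2 ≡ 1063^2 = 1129969 ≡ 1142 (mod 1231)
15^56 = 15^32 · 15^16 · 15^8 ≡ 1142 · 1063 · 327 ≡ 1003 (mod 1231).
So B = 1003. Party 1 then computes K = B^a mod n = 1003^36 mod 1231.
1003^1 ≡ 1003 (mod 1231)
1003^2 = (1003^1)^2 ≡ 1003^2 = 1006009 ≡ 282 (mod 1231)
1003^4 = (1003^2)^2 ≡ 282^2 = 79524 ≡ 740 (mod 1231)
1003^8 = (1003^4)^2 ≡ 740^2 = 547600 ≡ 1036 (mod 1231)
1003^16 = (1003^8)^2 ≡ 1036^2 = 1073296 ≡ 1095 (mod 1231)
1003^32 = (1003^16)^2 ≡ 1095^2 = 1199025 ≡ 31 (mod 1231)
1003^36 = 1003^32 · 1003^4 ≡ 31 · 740 ≡ 782 (mod 1231).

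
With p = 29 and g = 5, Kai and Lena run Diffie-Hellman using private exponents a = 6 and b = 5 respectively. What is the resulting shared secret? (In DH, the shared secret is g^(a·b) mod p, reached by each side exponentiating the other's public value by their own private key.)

25

Kai sends A = g^a mod p = 5^6 mod 29.
5^1 ≡ 5 (mod 29)
5^2 = (5^1)^2 ≡ 5^2 = 25 ≡ 25 (mod 29)
5^4 = (5^2)^2 ≡ 25^2 = 625 ≡ 16 (mod 29)
5^6 = 5^4 · 5^2 ≡ 16 · 25 ≡ 23 (mod 29).
So A = 23. Lena then computes K = A^b mod p = 23^5 mod 29.
23^1 ≡ 23 (mod 29)
23^2 = (23^1)^2 ≡ 23^2 = 529 ≡ 7 (mod 29)
23^4 = (23^2)^2 ≡ 7^2 = 49 ≡ 20 (mod 29)
23^5 = 23^4 · 23^1 ≡ 20 · 23 ≡ 25 (mod 29).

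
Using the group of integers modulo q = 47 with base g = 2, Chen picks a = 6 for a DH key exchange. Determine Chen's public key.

17

Public value = 2^6 (mod 47).
2^1 ≡ 2 (mod 47)
2^2 = (2^1)^2 ≡ 2^2 = 4 ≡ 4 (mod 47)
2^4 = (2^2)^2 ≡ 4^2 = 16 ≡ 16 (mod 47)
2^6 = 2^4 · 2^2 ≡ 16 · 4 ≡ 17 (mod 47).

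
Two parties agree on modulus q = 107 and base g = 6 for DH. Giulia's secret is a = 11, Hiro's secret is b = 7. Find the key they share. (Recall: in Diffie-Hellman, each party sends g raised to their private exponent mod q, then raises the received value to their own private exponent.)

Giulia sends A = g^a mod q = 6^11 mod 107.
6^1 ≡ 6 (mod 107)
6^2 = (6^1)^2 ≡ 6^2 = 36 ≡ 36 (mod 107)
6^4 = (6^2)^2 ≡ 36^2 = 1296 ≡ 12 (mod 107)
6^8 = (6^4)^2 ≡ 12^2 = 144 ≡ 37 (mod 107)
6^11 = 6^8 · 6^2 · 6^1 ≡ 37 · 36 · 6 ≡ 74 (mod 107).
So A = 74. Hiro then computes K = A^b mod q = 74^7 mod 107.
74^1 ≡ 74 (mod 107)
74^2 = (74^1)^2 ≡ 74^2 = 5476 ≡ 19 (mod 107)
74^4 = (74^2)^2 ≡ 19^2 = 361 ≡ 40 (mod 107)
74^7 = 74^4 · 74^2 · 74^1 ≡ 40 · 19 · 74 ≡ 65 (mod 107).

65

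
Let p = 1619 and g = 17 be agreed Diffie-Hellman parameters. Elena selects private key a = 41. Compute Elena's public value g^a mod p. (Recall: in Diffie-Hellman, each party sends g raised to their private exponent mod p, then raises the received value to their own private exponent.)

788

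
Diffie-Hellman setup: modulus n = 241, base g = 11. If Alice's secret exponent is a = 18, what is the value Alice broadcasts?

Public value = 11^18 mod 241.
11^1 ≡ 11 (mod 241)
11^2 = (11^1)^2 ≡ 11^2 = 121 ≡ 121 (mod 241)
11^4 = (11^2)^2 ≡ 121^2 = 14641 ≡ 181 (mod 241)
11^8 = (11^4)^2 ≡ 181^2 = 32761 ≡ 226 (mod 241)
11^16 = (11^8)^2 ≡ 226^2 = 51076 ≡ 225 (mod 241)
11^18 = 11^16 · 11^2 ≡ 225 · 121 ≡ 233 (mod 241).

233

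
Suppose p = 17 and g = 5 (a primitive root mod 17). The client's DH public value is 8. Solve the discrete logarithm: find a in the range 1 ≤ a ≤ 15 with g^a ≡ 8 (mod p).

2

Try successive powers of 5 modulo 17:
5^1 ≡ 5
5^2 ≡ 8
Found: a = 2.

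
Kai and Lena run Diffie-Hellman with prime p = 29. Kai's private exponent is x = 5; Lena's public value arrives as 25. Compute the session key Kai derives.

20

Shared key K = 25^5 mod 29.
25^1 ≡ 25 (mod 29)
25^2 = (25^1)^2 ≡ 25^2 = 625 ≡ 16 (mod 29)
25^4 = (25^2)^2 ≡ 16^2 = 256 ≡ 24 (mod 29)
25^5 = 25^4 · 25^1 ≡ 24 · 25 ≡ 20 (mod 29).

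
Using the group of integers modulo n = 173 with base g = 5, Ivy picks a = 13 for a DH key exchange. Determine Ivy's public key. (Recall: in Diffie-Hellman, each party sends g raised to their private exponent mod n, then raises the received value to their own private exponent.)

74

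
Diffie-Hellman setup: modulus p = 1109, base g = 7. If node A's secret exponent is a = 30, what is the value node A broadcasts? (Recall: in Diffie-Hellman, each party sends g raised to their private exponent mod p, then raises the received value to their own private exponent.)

Public value = 7^30 (mod 1109).
7^1 ≡ 7 (mod 1109)
7^2 = (7^1)^2 ≡ 7^2 = 49 ≡ 49 (mod 1109)
7^4 = (7^2)^2 ≡ 49^2 = 2401 ≡ 183 (mod 1109)
7^8 = (7^4)^2 ≡ 183^2 = 33489 ≡ 219 (mod 1109)
7^16 = (7^8)^2 ≡ 219^2 = 47961 ≡ 274 (mod 1109)
7^30 = 7^16 · 7^8 · 7^4 · 7^2 ≡ 274 · 219 · 183 · 49 ≡ 310 (mod 1109).

310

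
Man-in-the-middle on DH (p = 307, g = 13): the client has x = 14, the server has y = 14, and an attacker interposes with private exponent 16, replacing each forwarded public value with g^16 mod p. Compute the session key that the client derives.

The client receives an attacker's public value M = 13^16 mod 307 instead of the honest one.
13^1 ≡ 13 (mod 307)
13^2 = (13^1)^2 ≡ 13^2 = 169 ≡ 169 (mod 307)
13^4 = (13^2)^2 ≡ 169^2 = 28561 ≡ 10 (mod 307)
13^8 = (13^4)^2 ≡ 10^2 = 100 ≡ 100 (mod 307)
13^16 = (13^8)^2 ≡ 100^2 = 10000 ≡ 176 (mod 307)
So M = 176. The client computes K = M^14 mod 307.
176^1 ≡ 176 (mod 307)
176^2 = (176^1)^2 ≡ 176^2 = 30976 ≡ 276 (mod 307)
176^4 = (176^2)^2 ≡ 276^2 = 76176 ≡ 40 (mod 307)
176^8 = (176^4)^2 ≡ 40^2 = 1600 ≡ 65 (mod 307)
176^14 = 176^8 · 176^4 · 176^2 ≡ 65 · 40 · 276 ≡ 141 (mod 307).

141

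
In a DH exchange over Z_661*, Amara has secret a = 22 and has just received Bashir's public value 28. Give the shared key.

Shared key K = 28^22 mod 661.
28^1 ≡ 28 (mod 661)
28^2 = (28^1)^2 ≡ 28^2 = 784 ≡ 123 (mod 661)
28^4 = (28^2)^2 ≡ 123^2 = 15129 ≡ 587 (mod 661)
28^8 = (28^4)^2 ≡ 587^2 = 344569 ≡ 188 (mod 661)
28^16 = (28^8)^2 ≡ 188^2 = 35344 ≡ 311 (mod 661)
28^22 = 28^16 · 28^4 · 28^2 ≡ 311 · 587 · 123 ≡ 341 (mod 661).

341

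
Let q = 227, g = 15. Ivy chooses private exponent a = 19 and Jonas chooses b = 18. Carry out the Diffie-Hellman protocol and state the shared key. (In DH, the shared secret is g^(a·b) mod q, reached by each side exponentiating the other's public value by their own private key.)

30

Ivy sends A = g^a mod q = 15^19 mod 227.
15^1 ≡ 15 (mod 227)
15^2 = (15^1)^2 ≡ 15^2 = 225 ≡ 225 (mod 227)
15^4 = (15^2)^2 ≡ 225^2 = 50625 ≡ 4 (mod 227)
15^8 = (15^4)^2 ≡ 4^2 = 16 ≡ 16 (mod 227)
15^16 = (15^8)^2 ≡ 16^2 = 256 ≡ 29 (mod 227)
15^19 = 15^16 · 15^2 · 15^1 ≡ 29 · 225 · 15 ≡ 38 (mod 227).
So A = 38. Jonas then computes K = A^b mod q = 38^18 mod 227.
38^1 ≡ 38 (mod 227)
38^2 = (38^1)^2 ≡ 38^2 = 1444 ≡ 82 (mod 227)
38^4 = (38^2)^2 ≡ 82^2 = 6724 ≡ 141 (mod 227)
38^8 = (38^4)^2 ≡ 141^2 = 19881 ≡ 132 (mod 227)
38^16 = (38^8)^2 ≡ 132^2 = 17424 ≡ 172 (mod 227)
38^18 = 38^16 · 38^2 ≡ 172 · 82 ≡ 30 (mod 227).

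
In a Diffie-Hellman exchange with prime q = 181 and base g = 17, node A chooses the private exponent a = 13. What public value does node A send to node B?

Public value = 17^{13} \pmod{181}.
17^1 ≡ 17 (mod 181)
17^2 = (17^1)^2 ≡ 17^2 = 289 ≡ 108 (mod 181)
17^4 = (17^2)^2 ≡ 108^2 = 11664 ≡ 80 (mod 181)
17^8 = (17^4)^2 ≡ 80^2 = 6400 ≡ 65 (mod 181)
17^13 = 17^8 · 17^4 · 17^1 ≡ 65 · 80 · 17 ≡ 72 (mod 181).

72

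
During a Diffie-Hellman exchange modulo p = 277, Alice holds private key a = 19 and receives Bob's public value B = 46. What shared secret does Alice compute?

Shared key K = 46^19 mod 277.
46^1 ≡ 46 (mod 277)
46^2 = (46^1)^2 ≡ 46^2 = 2116 ≡ 177 (mod 277)
46^4 = (46^2)^2 ≡ 177^2 = 31329 ≡ 28 (mod 277)
46^8 = (46^4)^2 ≡ 28^2 = 784 ≡ 230 (mod 277)
46^16 = (46^8)^2 ≡ 230^2 = 52900 ≡ 270 (mod 277)
46^19 = 46^16 · 46^2 · 46^1 ≡ 270 · 177 · 46 ≡ 68 (mod 277).

68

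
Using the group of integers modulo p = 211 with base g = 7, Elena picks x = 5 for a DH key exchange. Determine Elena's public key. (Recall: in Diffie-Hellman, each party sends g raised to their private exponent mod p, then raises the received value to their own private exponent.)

138

Public value = 7^5 (mod 211).
7^1 ≡ 7 (mod 211)
7^2 = (7^1)^2 ≡ 7^2 = 49 ≡ 49 (mod 211)
7^4 = (7^2)^2 ≡ 49^2 = 2401 ≡ 80 (mod 211)
7^5 = 7^4 · 7^1 ≡ 80 · 7 ≡ 138 (mod 211).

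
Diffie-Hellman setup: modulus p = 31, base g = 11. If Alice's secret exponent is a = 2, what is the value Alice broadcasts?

Public value = 11^2 (mod 31).
11^1 ≡ 11 (mod 31)
11^2 = (11^1)^2 ≡ 11^2 = 121 ≡ 28 (mod 31)

28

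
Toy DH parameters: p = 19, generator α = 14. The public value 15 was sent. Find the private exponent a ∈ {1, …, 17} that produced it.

Try successive powers of 14 modulo 19:
14^1 ≡ 14
14^2 ≡ 6
14^3 ≡ 8
14^4 ≡ 17
14^5 ≡ 10
14^6 ≡ 7
14^7 ≡ 3
14^8 ≡ 4
14^9 ≡ 18
14^10 ≡ 5
14^11 ≡ 13
14^12 ≡ 11
14^13 ≡ 2
14^14 ≡ 9
14^15 ≡ 12
14^16 ≡ 16
14^17 ≡ 15
Found: a = 17.

17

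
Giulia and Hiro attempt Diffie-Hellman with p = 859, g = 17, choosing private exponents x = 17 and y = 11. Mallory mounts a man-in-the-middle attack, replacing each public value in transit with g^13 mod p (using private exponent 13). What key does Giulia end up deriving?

844

Giulia receives Mallory's public value M = 17^13 mod 859 instead of the honest one.
17^1 ≡ 17 (mod 859)
17^2 = (17^1)^2 ≡ 17^2 = 289 ≡ 289 (mod 859)
17^4 = (17^2)^2 ≡ 289^2 = 83521 ≡ 198 (mod 859)
17^8 = (17^4)^2 ≡ 198^2 = 39204 ≡ 549 (mod 859)
17^13 = 17^8 · 17^4 · 17^1 ≡ 549 · 198 · 17 ≡ 225 (mod 859).
So M = 225. Giulia computes K = M^17 mod 859.
225^1 ≡ 225 (mod 859)
225^2 = (225^1)^2 ≡ 225^2 = 50625 ≡ 803 (mod 859)
225^4 = (225^2)^2 ≡ 803^2 = 644809 ≡ 559 (mod 859)
225^8 = (225^4)^2 ≡ 559^2 = 312481 ≡ 664 (mod 859)
225^16 = (225^8)^2 ≡ 664^2 = 440896 ≡ 229 (mod 859)
225^17 = 225^16 · 225^1 ≡ 229 · 225 ≡ 844 (mod 859).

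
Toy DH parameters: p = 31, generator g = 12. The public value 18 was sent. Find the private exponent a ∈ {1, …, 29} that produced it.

14

Try successive powers of 12 modulo 31:
12^1 ≡ 12
12^2 ≡ 20
12^3 ≡ 23
12^4 ≡ 28
12^5 ≡ 26
12^6 ≡ 2
12^7 ≡ 24
12^8 ≡ 9
12^9 ≡ 15
12^10 ≡ 25
12^11 ≡ 21
12^12 ≡ 4
12^13 ≡ 17
12^14 ≡ 18
Found: a = 14.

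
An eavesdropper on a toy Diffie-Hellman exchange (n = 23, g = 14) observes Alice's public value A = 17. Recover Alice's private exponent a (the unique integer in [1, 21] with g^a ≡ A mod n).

Try successive powers of 14 modulo 23:
14^1 ≡ 14
14^2 ≡ 12
14^3 ≡ 7
14^4 ≡ 6
14^5 ≡ 15
14^6 ≡ 3
14^7 ≡ 19
14^8 ≡ 13
14^9 ≡ 21
14^10 ≡ 18
14^11 ≡ 22
14^12 ≡ 9
14^13 ≡ 11
14^14 ≡ 16
14^15 ≡ 17
Found: a = 15.

15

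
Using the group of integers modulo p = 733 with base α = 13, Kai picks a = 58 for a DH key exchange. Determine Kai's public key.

423

Public value = 13^58 mod 733.
13^1 ≡ 13 (mod 733)
13^2 = (13^1)^2 ≡ 13^2 = 169 ≡ 169 (mod 733)
13^4 = (13^2)^2 ≡ 169^2 = 28561 ≡ 707 (mod 733)
13^8 = (13^4)^2 ≡ 707^2 = 499849 ≡ 676 (mod 733)
13^16 = (13^8)^2 ≡ 676^2 = 456976 ≡ 317 (mod 733)
13^32 = (13^16)^2 ≡ 317^2 = 100489 ≡ 68 (mod 733)
13^58 = 13^32 · 13^16 · 13^8 · 13^2 ≡ 68 · 317 · 676 · 169 ≡ 423 (mod 733).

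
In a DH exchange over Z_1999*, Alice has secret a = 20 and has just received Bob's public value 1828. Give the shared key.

Shared key K = 1828^20 mod 1999.
1828^1 ≡ 1828 (mod 1999)
1828^2 = (1828^1)^2 ≡ 1828^2 = 3341584 ≡ 1255 (mod 1999)
1828^4 = (1828^2)^2 ≡ 1255^2 = 1575025 ≡ 1812 (mod 1999)
1828^8 = (1828^4)^2 ≡ 1812^2 = 3283344 ≡ 986 (mod 1999)
1828^16 = (1828^8)^2 ≡ 986^2 = 972196 ≡ 682 (mod 1999)
1828^20 = 1828^16 · 1828^4 ≡ 682 · 1812 ≡ 402 (mod 1999).

402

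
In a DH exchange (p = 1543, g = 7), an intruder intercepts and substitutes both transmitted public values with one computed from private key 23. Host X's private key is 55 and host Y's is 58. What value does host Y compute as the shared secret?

Host Y receives an intruder's public value M = 7^23 mod 1543 instead of the honest one.
7^1 ≡ 7 (mod 1543)
7^2 = (7^1)^2 ≡ 7^2 = 49 ≡ 49 (mod 1543)
7^4 = (7^2)^2 ≡ 49^2 = 2401 ≡ 858 (mod 1543)
7^8 = (7^4)^2 ≡ 858^2 = 736164 ≡ 153 (mod 1543)
7^16 = (7^8)^2 ≡ 153^2 = 23409 ≡ 264 (mod 1543)
7^23 = 7^16 · 7^4 · 7^2 · 7^1 ≡ 264 · 858 · 49 · 7 ≡ 480 (mod 1543).
So M = 480. Host Y computes K = M^58 mod 1543.
480^1 ≡ 480 (mod 1543)
480^2 = (480^1)^2 ≡ 480^2 = 230400 ≡ 493 (mod 1543)
480^4 = (480^2)^2 ≡ 493^2 = 243049 ≡ 798 (mod 1543)
480^8 = (480^4)^2 ≡ 798^2 = 636804 ≡ 1088 (mod 1543)
480^16 = (480^8)^2 ≡ 1088^2 = 1183744 ≡ 263 (mod 1543)
480^32 = (480^16)^2 ≡ 263^2 = 69169 ≡ 1277 (mod 1543)
480^58 = 480^32 · 480^16 · 480^8 · 480^2 ≡ 1277 · 263 · 1088 · 493 ≡ 912 (mod 1543).

912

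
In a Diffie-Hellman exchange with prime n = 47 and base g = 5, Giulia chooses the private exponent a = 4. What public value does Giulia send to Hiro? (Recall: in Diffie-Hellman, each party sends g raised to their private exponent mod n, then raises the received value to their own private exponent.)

14

Public value = 5^4 mod 47.
5^1 ≡ 5 (mod 47)
5^2 = (5^1)^2 ≡ 5^2 = 25 ≡ 25 (mod 47)
5^4 = (5^2)^2 ≡ 25^2 = 625 ≡ 14 (mod 47)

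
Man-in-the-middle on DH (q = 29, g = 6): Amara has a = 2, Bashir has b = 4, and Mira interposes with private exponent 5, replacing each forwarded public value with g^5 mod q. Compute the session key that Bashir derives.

24

Bashir receives Mira's public value M = 6^5 mod 29 instead of the honest one.
6^1 ≡ 6 (mod 29)
6^2 = (6^1)^2 ≡ 6^2 = 36 ≡ 7 (mod 29)
6^4 = (6^2)^2 ≡ 7^2 = 49 ≡ 20 (mod 29)
6^5 = 6^4 · 6^1 ≡ 20 · 6 ≡ 4 (mod 29).
So M = 4. Bashir computes K = M^4 mod 29.
4^1 ≡ 4 (mod 29)
4^2 = (4^1)^2 ≡ 4^2 = 16 ≡ 16 (mod 29)
4^4 = (4^2)^2 ≡ 16^2 = 256 ≡ 24 (mod 29)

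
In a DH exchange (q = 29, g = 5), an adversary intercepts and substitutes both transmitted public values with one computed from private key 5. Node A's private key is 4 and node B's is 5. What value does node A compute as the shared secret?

23

Node A receives an adversary's public value M = 5^5 mod 29 instead of the honest one.
5^1 ≡ 5 (mod 29)
5^2 = (5^1)^2 ≡ 5^2 = 25 ≡ 25 (mod 29)
5^4 = (5^2)^2 ≡ 25^2 = 625 ≡ 16 (mod 29)
5^5 = 5^4 · 5^1 ≡ 16 · 5 ≡ 22 (mod 29).
So M = 22. Node A computes K = M^4 mod 29.
22^1 ≡ 22 (mod 29)
22^2 = (22^1)^2 ≡ 22^2 = 484 ≡ 20 (mod 29)
22^4 = (22^2)^2 ≡ 20^2 = 400 ≡ 23 (mod 29)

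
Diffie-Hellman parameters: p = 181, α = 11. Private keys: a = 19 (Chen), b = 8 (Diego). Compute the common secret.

44

Chen sends A = α^a mod p = 11^19 mod 181.
11^1 ≡ 11 (mod 181)
11^2 = (11^1)^2 ≡ 11^2 = 121 ≡ 121 (mod 181)
11^4 = (11^2)^2 ≡ 121^2 = 14641 ≡ 161 (mod 181)
11^8 = (11^4)^2 ≡ 161^2 = 25921 ≡ 38 (mod 181)
11^16 = (11^8)^2 ≡ 38^2 = 1444 ≡ 177 (mod 181)
11^19 = 11^16 · 11^2 · 11^1 ≡ 177 · 121 · 11 ≡ 106 (mod 181).
So A = 106. Diego then computes K = A^b mod p = 106^8 mod 181.
106^1 ≡ 106 (mod 181)
106^2 = (106^1)^2 ≡ 106^2 = 11236 ≡ 14 (mod 181)
106^4 = (106^2)^2 ≡ 14^2 = 196 ≡ 15 (mod 181)
106^8 = (106^4)^2 ≡ 15^2 = 225 ≡ 44 (mod 181)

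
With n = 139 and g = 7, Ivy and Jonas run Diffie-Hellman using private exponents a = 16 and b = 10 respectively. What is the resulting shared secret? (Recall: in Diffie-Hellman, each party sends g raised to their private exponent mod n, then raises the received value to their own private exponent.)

Jonas sends B = g^b mod n = 7^10 mod 139.
7^1 ≡ 7 (mod 139)
7^2 = (7^1)^2 ≡ 7^2 = 49 ≡ 49 (mod 139)
7^4 = (7^2)^2 ≡ 49^2 = 2401 ≡ 38 (mod 139)
7^8 = (7^4)^2 ≡ 38^2 = 1444 ≡ 54 (mod 139)
7^10 = 7^8 · 7^2 ≡ 54 · 49 ≡ 5 (mod 139).
So B = 5. Ivy then computes K = B^a mod n = 5^16 mod 139.
5^1 ≡ 5 (mod 139)
5^2 = (5^1)^2 ≡ 5^2 = 25 ≡ 25 (mod 139)
5^4 = (5^2)^2 ≡ 25^2 = 625 ≡ 69 (mod 139)
5^8 = (5^4)^2 ≡ 69^2 = 4761 ≡ 35 (mod 139)
5^16 = (5^8)^2 ≡ 35^2 = 1225 ≡ 113 (mod 139)

113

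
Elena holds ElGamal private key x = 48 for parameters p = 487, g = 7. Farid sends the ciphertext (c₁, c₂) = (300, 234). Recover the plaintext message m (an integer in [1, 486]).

Shared mask s = c₁^x mod p = 300^48 mod 487.
300^1 ≡ 300 (mod 487)
300^2 = (300^1)^2 ≡ 300^2 = 90000 ≡ 392 (mod 487)
300^4 = (300^2)^2 ≡ 392^2 = 153664 ≡ 259 (mod 487)
300^8 = (300^4)^2 ≡ 259^2 = 67081 ≡ 362 (mod 487)
300^16 = (300^8)^2 ≡ 362^2 = 131044 ≡ 41 (mod 487)
300^32 = (300^16)^2 ≡ 41^2 = 1681 ≡ 220 (mod 487)
300^48 = 300^32 · 300^16 ≡ 220 · 41 ≡ 254 (mod 487).
So s = 254; s⁻¹ ≡ 232 (mod 487).
m = c₂ · s⁻¹ mod 487 = 234 · 232 mod 487 = 231.

231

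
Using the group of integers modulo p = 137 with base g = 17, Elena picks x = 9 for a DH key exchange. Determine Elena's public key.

128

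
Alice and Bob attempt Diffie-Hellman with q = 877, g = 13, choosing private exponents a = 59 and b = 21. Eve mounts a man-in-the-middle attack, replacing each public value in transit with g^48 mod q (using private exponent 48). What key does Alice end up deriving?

59

Alice receives Eve's public value M = 13^48 mod 877 instead of the honest one.
13^1 ≡ 13 (mod 877)
13^2 = (13^1)^2 ≡ 13^2 = 169 ≡ 169 (mod 877)
13^4 = (13^2)^2 ≡ 169^2 = 28561 ≡ 497 (mod 877)
13^8 = (13^4)^2 ≡ 497^2 = 247009 ≡ 572 (mod 877)
13^16 = (13^8)^2 ≡ 572^2 = 327184 ≡ 63 (mod 877)
13^32 = (13^16)^2 ≡ 63^2 = 3969 ≡ 461 (mod 877)
13^48 = 13^32 · 13^16 ≡ 461 · 63 ≡ 102 (mod 877).
So M = 102. Alice computes K = M^59 mod 877.
102^1 ≡ 102 (mod 877)
102^2 = (102^1)^2 ≡ 102^2 = 10404 ≡ 757 (mod 877)
102^4 = (102^2)^2 ≡ 757^2 = 573049 ≡ 368 (mod 877)
102^8 = (102^4)^2 ≡ 368^2 = 135424 ≡ 366 (mod 877)
102^16 = (102^8)^2 ≡ 366^2 = 133956 ≡ 652 (mod 877)
102^32 = (102^16)^2 ≡ 652^2 = 425104 ≡ 636 (mod 877)
102^59 = 102^32 · 102^16 · 102^8 · 102^2 · 102^1 ≡ 636 · 652 · 366 · 757 · 102 ≡ 59 (mod 877).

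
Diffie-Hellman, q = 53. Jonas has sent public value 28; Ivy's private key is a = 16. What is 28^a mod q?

Shared key K = 28^16 mod 53.
28^1 ≡ 28 (mod 53)
28^2 = (28^1)^2 ≡ 28^2 = 784 ≡ 42 (mod 53)
28^4 = (28^2)^2 ≡ 42^2 = 1764 ≡ 15 (mod 53)
28^8 = (28^4)^2 ≡ 15^2 = 225 ≡ 13 (mod 53)
28^16 = (28^8)^2 ≡ 13^2 = 169 ≡ 10 (mod 53)

10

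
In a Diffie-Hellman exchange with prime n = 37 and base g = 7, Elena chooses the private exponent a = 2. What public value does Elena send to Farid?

12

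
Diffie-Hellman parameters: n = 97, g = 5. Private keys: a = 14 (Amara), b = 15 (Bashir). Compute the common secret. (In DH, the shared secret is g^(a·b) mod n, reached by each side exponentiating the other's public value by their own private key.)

Amara sends A = g^a mod n = 5^14 mod 97.
5^1 ≡ 5 (mod 97)
5^2 = (5^1)^2 ≡ 5^2 = 25 ≡ 25 (mod 97)
5^4 = (5^2)^2 ≡ 25^2 = 625 ≡ 43 (mod 97)
5^8 = (5^4)^2 ≡ 43^2 = 1849 ≡ 6 (mod 97)
5^14 = 5^8 · 5^4 · 5^2 ≡ 6 · 43 · 25 ≡ 48 (mod 97).
So A = 48. Bashir then computes K = A^b mod n = 48^15 mod 97.
48^1 ≡ 48 (mod 97)
48^2 = (48^1)^2 ≡ 48^2 = 2304 ≡ 73 (mod 97)
48^4 = (48^2)^2 ≡ 73^2 = 5329 ≡ 91 (mod 97)
48^8 = (48^4)^2 ≡ 91^2 = 8281 ≡ 36 (mod 97)
48^15 = 48^8 · 48^4 · 48^2 · 48^1 ≡ 36 · 91 · 73 · 48 ≡ 27 (mod 97).

27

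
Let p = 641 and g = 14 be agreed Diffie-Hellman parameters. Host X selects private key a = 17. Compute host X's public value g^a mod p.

443

Public value = 14^17 mod 641.
14^1 ≡ 14 (mod 641)
14^2 = (14^1)^2 ≡ 14^2 = 196 ≡ 196 (mod 641)
14^4 = (14^2)^2 ≡ 196^2 = 38416 ≡ 597 (mod 641)
14^8 = (14^4)^2 ≡ 597^2 = 356409 ≡ 13 (mod 641)
14^16 = (14^8)^2 ≡ 13^2 = 169 ≡ 169 (mod 641)
14^17 = 14^16 · 14^1 ≡ 169 · 14 ≡ 443 (mod 641).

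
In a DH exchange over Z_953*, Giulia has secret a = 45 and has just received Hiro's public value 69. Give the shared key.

819

Shared key K = 69^45 mod 953.
69^1 ≡ 69 (mod 953)
69^2 = (69^1)^2 ≡ 69^2 = 4761 ≡ 949 (mod 953)
69^4 = (69^2)^2 ≡ 949^2 = 900601 ≡ 16 (mod 953)
69^8 = (69^4)^2 ≡ 16^2 = 256 ≡ 256 (mod 953)
69^16 = (69^8)^2 ≡ 256^2 = 65536 ≡ 732 (mod 953)
69^32 = (69^16)^2 ≡ 732^2 = 535824 ≡ 238 (mod 953)
69^45 = 69^32 · 69^8 · 69^4 · 69^1 ≡ 238 · 256 · 16 · 69 ≡ 819 (mod 953).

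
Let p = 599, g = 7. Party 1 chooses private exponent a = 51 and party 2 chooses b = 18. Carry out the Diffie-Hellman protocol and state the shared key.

Party 2 sends B = g^b mod p = 7^18 mod 599.
7^1 ≡ 7 (mod 599)
7^2 = (7^1)^2 ≡ 7^2 = 49 ≡ 49 (mod 599)
7^4 = (7^2)^2 ≡ 49^2 = 2401 ≡ 5 (mod 599)
7^8 = (7^4)^2 ≡ 5^2 = 25 ≡ 25 (mod 599)
7^16 = (7^8)^2 ≡ 25^2 = 625 ≡ 26 (mod 599)
7^18 = 7^16 · 7^2 ≡ 26 · 49 ≡ 76 (mod 599).
So B = 76. Party 1 then computes K = B^a mod p = 76^51 mod 599.
76^1 ≡ 76 (mod 599)
76^2 = (76^1)^2 ≡ 76^2 = 5776 ≡ 385 (mod 599)
76^4 = (76^2)^2 ≡ 385^2 = 148225 ≡ 272 (mod 599)
76^8 = (76^4)^2 ≡ 272^2 = 73984 ≡ 307 (mod 599)
76^16 = (76^8)^2 ≡ 307^2 = 94249 ≡ 206 (mod 599)
76^32 = (76^16)^2 ≡ 206^2 = 42436 ≡ 506 (mod 599)
76^51 = 76^32 · 76^16 · 76^2 · 76^1 ≡ 506 · 206 · 385 · 76 ≡ 288 (mod 599).

288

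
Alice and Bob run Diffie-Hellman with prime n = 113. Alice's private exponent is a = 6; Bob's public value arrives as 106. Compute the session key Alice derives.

16

Shared key K = 106^6 mod 113.
106^1 ≡ 106 (mod 113)
106^2 = (106^1)^2 ≡ 106^2 = 11236 ≡ 49 (mod 113)
106^4 = (106^2)^2 ≡ 49^2 = 2401 ≡ 28 (mod 113)
106^6 = 106^4 · 106^2 ≡ 28 · 49 ≡ 16 (mod 113).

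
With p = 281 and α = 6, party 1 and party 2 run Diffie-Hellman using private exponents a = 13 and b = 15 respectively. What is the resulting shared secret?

234

Party 2 sends B = α^b mod p = 6^15 mod 281.
6^1 ≡ 6 (mod 281)
6^2 = (6^1)^2 ≡ 6^2 = 36 ≡ 36 (mod 281)
6^4 = (6^2)^2 ≡ 36^2 = 1296 ≡ 172 (mod 281)
6^8 = (6^4)^2 ≡ 172^2 = 29584 ≡ 79 (mod 281)
6^15 = 6^8 · 6^4 · 6^2 · 6^1 ≡ 79 · 172 · 36 · 6 ≡ 244 (mod 281).
So B = 244. Party 1 then computes K = B^a mod p = 244^13 mod 281.
244^1 ≡ 244 (mod 281)
244^2 = (244^1)^2 ≡ 244^2 = 59536 ≡ 245 (mod 281)
244^4 = (244^2)^2 ≡ 245^2 = 60025 ≡ 172 (mod 281)
244^8 = (244^4)^2 ≡ 172^2 = 29584 ≡ 79 (mod 281)
244^13 = 244^8 · 244^4 · 244^1 ≡ 79 · 172 · 244 ≡ 234 (mod 281).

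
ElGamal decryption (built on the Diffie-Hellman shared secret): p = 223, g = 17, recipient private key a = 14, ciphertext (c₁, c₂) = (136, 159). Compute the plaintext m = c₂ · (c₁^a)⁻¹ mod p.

141

Shared mask s = c₁^a mod p = 136^14 mod 223.
136^1 ≡ 136 (mod 223)
136^2 = (136^1)^2 ≡ 136^2 = 18496 ≡ 210 (mod 223)
136^4 = (136^2)^2 ≡ 210^2 = 44100 ≡ 169 (mod 223)
136^8 = (136^4)^2 ≡ 169^2 = 28561 ≡ 17 (mod 223)
136^14 = 136^8 · 136^4 · 136^2 ≡ 17 · 169 · 210 ≡ 115 (mod 223).
So s = 115; s⁻¹ ≡ 64 (mod 223).
m = c₂ · s⁻¹ mod 223 = 159 · 64 mod 223 = 141.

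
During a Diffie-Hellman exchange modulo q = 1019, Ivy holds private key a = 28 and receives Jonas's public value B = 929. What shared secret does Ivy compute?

4

Shared key K = 929^28 mod 1019.
929^1 ≡ 929 (mod 1019)
929^2 = (929^1)^2 ≡ 929^2 = 863041 ≡ 967 (mod 1019)
929^4 = (929^2)^2 ≡ 967^2 = 935089 ≡ 666 (mod 1019)
929^8 = (929^4)^2 ≡ 666^2 = 443556 ≡ 291 (mod 1019)
929^16 = (929^8)^2 ≡ 291^2 = 84681 ≡ 104 (mod 1019)
929^28 = 929^16 · 929^8 · 929^4 ≡ 104 · 291 · 666 ≡ 4 (mod 1019).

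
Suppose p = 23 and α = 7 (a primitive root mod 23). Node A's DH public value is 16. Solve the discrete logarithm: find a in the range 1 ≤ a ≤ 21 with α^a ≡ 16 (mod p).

Try successive powers of 7 modulo 23:
7^1 ≡ 7
7^2 ≡ 3
7^3 ≡ 21
7^4 ≡ 9
7^5 ≡ 17
7^6 ≡ 4
7^7 ≡ 5
7^8 ≡ 12
7^9 ≡ 15
7^10 ≡ 13
7^11 ≡ 22
7^12 ≡ 16
Found: a = 12.

12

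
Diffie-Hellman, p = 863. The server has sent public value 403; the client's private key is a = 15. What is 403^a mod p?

Shared key K = 403^15 mod 863.
403^1 ≡ 403 (mod 863)
403^2 = (403^1)^2 ≡ 403^2 = 162409 ≡ 165 (mod 863)
403^4 = (403^2)^2 ≡ 165^2 = 27225 ≡ 472 (mod 863)
403^8 = (403^4)^2 ≡ 472^2 = 222784 ≡ 130 (mod 863)
403^15 = 403^8 · 403^4 · 403^2 · 403^1 ≡ 130 · 472 · 165 · 403 ≡ 376 (mod 863).

376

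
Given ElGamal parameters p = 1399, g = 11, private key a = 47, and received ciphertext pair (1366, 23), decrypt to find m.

625

Shared mask s = c₁^a mod p = 1366^47 mod 1399.
1366^1 ≡ 1366 (mod 1399)
1366^2 = (1366^1)^2 ≡ 1366^2 = 1865956 ≡ 1089 (mod 1399)
1366^4 = (1366^2)^2 ≡ 1089^2 = 1185921 ≡ 968 (mod 1399)
1366^8 = (1366^4)^2 ≡ 968^2 = 937024 ≡ 1093 (mod 1399)
1366^16 = (1366^8)^2 ≡ 1093^2 = 1194649 ≡ 1302 (mod 1399)
1366^32 = (1366^16)^2 ≡ 1302^2 = 1695204 ≡ 1015 (mod 1399)
1366^47 = 1366^32 · 1366^8 · 1366^4 · 1366^2 · 1366^1 ≡ 1015 · 1093 · 968 · 1089 · 1366 ≡ 779 (mod 1399).
So s = 779; s⁻¹ ≡ 88 (mod 1399).
m = c₂ · s⁻¹ mod 1399 = 23 · 88 mod 1399 = 625.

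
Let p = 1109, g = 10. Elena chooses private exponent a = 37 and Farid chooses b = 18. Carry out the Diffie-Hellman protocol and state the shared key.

484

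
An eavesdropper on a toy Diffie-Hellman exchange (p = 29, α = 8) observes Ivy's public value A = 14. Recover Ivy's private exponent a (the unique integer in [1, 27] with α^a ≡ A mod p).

23

Try successive powers of 8 modulo 29:
8^1 ≡ 8
8^2 ≡ 6
8^3 ≡ 19
8^4 ≡ 7
8^5 ≡ 27
8^6 ≡ 13
8^7 ≡ 17
8^8 ≡ 20
8^9 ≡ 15
8^10 ≡ 4
8^11 ≡ 3
8^12 ≡ 24
8^13 ≡ 18
8^14 ≡ 28
8^15 ≡ 21
8^16 ≡ 23
8^17 ≡ 10
8^18 ≡ 22
8^19 ≡ 2
8^20 ≡ 16
8^21 ≡ 12
8^22 ≡ 9
8^23 ≡ 14
Found: a = 23.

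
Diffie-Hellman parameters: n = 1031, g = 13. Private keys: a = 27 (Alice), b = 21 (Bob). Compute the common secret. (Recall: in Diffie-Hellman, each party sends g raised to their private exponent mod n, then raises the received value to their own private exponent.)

638

Alice sends A = g^a mod n = 13^27 mod 1031.
13^1 ≡ 13 (mod 1031)
13^2 = (13^1)^2 ≡ 13^2 = 169 ≡ 169 (mod 1031)
13^4 = (13^2)^2 ≡ 169^2 = 28561 ≡ 724 (mod 1031)
13^8 = (13^4)^2 ≡ 724^2 = 524176 ≡ 428 (mod 1031)
13^16 = (13^8)^2 ≡ 428^2 = 183184 ≡ 697 (mod 1031)
13^27 = 13^16 · 13^8 · 13^2 · 13^1 ≡ 697 · 428 · 169 · 13 ≡ 769 (mod 1031).
So A = 769. Bob then computes K = A^b mod n = 769^21 mod 1031.
769^1 ≡ 769 (mod 1031)
769^2 = (769^1)^2 ≡ 769^2 = 591361 ≡ 598 (mod 1031)
769^4 = (769^2)^2 ≡ 598^2 = 357604 ≡ 878 (mod 1031)
769^8 = (769^4)^2 ≡ 878^2 = 770884 ≡ 727 (mod 1031)
769^16 = (769^8)^2 ≡ 727^2 = 528529 ≡ 657 (mod 1031)
769^21 = 769^16 · 769^4 · 769^1 ≡ 657 · 878 · 769 ≡ 638 (mod 1031).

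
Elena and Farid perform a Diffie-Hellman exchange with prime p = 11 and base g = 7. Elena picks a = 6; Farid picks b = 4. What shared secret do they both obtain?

3

Elena sends A = g^a mod p = 7^6 mod 11.
7^1 ≡ 7 (mod 11)
7^2 = (7^1)^2 ≡ 7^2 = 49 ≡ 5 (mod 11)
7^4 = (7^2)^2 ≡ 5^2 = 25 ≡ 3 (mod 11)
7^6 = 7^4 · 7^2 ≡ 3 · 5 ≡ 4 (mod 11).
So A = 4. Farid then computes K = A^b mod p = 4^4 mod 11.
4^1 ≡ 4 (mod 11)
4^2 = (4^1)^2 ≡ 4^2 = 16 ≡ 5 (mod 11)
4^4 = (4^2)^2 ≡ 5^2 = 25 ≡ 3 (mod 11)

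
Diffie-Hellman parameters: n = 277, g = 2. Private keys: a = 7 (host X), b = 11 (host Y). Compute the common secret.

125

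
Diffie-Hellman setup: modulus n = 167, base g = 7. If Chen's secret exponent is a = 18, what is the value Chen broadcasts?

47

Public value = 7^18 mod 167.
7^1 ≡ 7 (mod 167)
7^2 = (7^1)^2 ≡ 7^2 = 49 ≡ 49 (mod 167)
7^4 = (7^2)^2 ≡ 49^2 = 2401 ≡ 63 (mod 167)
7^8 = (7^4)^2 ≡ 63^2 = 3969 ≡ 128 (mod 167)
7^16 = (7^8)^2 ≡ 128^2 = 16384 ≡ 18 (mod 167)
7^18 = 7^16 · 7^2 ≡ 18 · 49 ≡ 47 (mod 167).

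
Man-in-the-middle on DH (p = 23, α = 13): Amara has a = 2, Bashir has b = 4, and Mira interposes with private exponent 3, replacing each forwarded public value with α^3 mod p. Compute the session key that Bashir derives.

13

Bashir receives Mira's public value M = 13^3 mod 23 instead of the honest one.
13^1 ≡ 13 (mod 23)
13^2 = (13^1)^2 ≡ 13^2 = 169 ≡ 8 (mod 23)
13^3 = 13^2 · 13^1 ≡ 8 · 13 ≡ 12 (mod 23).
So M = 12. Bashir computes K = M^4 mod 23.
12^1 ≡ 12 (mod 23)
12^2 = (12^1)^2 ≡ 12^2 = 144 ≡ 6 (mod 23)
12^4 = (12^2)^2 ≡ 6^2 = 36 ≡ 13 (mod 23)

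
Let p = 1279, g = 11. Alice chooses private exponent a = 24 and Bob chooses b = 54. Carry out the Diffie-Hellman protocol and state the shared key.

329

Alice sends A = g^a mod p = 11^24 mod 1279.
11^1 ≡ 11 (mod 1279)
11^2 = (11^1)^2 ≡ 11^2 = 121 ≡ 121 (mod 1279)
11^4 = (11^2)^2 ≡ 121^2 = 14641 ≡ 572 (mod 1279)
11^8 = (11^4)^2 ≡ 572^2 = 327184 ≡ 1039 (mod 1279)
11^16 = (11^8)^2 ≡ 1039^2 = 1079521 ≡ 45 (mod 1279)
11^24 = 11^16 · 11^8 ≡ 45 · 1039 ≡ 711 (mod 1279).
So A = 711. Bob then computes K = A^b mod p = 711^54 mod 1279.
711^1 ≡ 711 (mod 1279)
711^2 = (711^1)^2 ≡ 711^2 = 505521 ≡ 316 (mod 1279)
711^4 = (711^2)^2 ≡ 316^2 = 99856 ≡ 94 (mod 1279)
711^8 = (711^4)^2 ≡ 94^2 = 8836 ≡ 1162 (mod 1279)
711^16 = (711^8)^2 ≡ 1162^2 = 1350244 ≡ 899 (mod 1279)
711^32 = (711^16)^2 ≡ 899^2 = 808201 ≡ 1152 (mod 1279)
711^54 = 711^32 · 711^16 · 711^4 · 711^2 ≡ 1152 · 899 · 94 · 316 ≡ 329 (mod 1279).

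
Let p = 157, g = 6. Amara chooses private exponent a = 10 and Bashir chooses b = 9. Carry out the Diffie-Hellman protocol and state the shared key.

56

Bashir sends B = g^b mod p = 6^9 mod 157.
6^1 ≡ 6 (mod 157)
6^2 = (6^1)^2 ≡ 6^2 = 36 ≡ 36 (mod 157)
6^4 = (6^2)^2 ≡ 36^2 = 1296 ≡ 40 (mod 157)
6^8 = (6^4)^2 ≡ 40^2 = 1600 ≡ 30 (mod 157)
6^9 = 6^8 · 6^1 ≡ 30 · 6 ≡ 23 (mod 157).
So B = 23. Amara then computes K = B^a mod p = 23^10 mod 157.
23^1 ≡ 23 (mod 157)
23^2 = (23^1)^2 ≡ 23^2 = 529 ≡ 58 (mod 157)
23^4 = (23^2)^2 ≡ 58^2 = 3364 ≡ 67 (mod 157)
23^8 = (23^4)^2 ≡ 67^2 = 4489 ≡ 93 (mod 157)
23^10 = 23^8 · 23^2 ≡ 93 · 58 ≡ 56 (mod 157).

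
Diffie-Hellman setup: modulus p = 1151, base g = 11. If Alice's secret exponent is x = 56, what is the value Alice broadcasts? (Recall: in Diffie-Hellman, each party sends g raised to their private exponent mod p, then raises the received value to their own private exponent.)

Public value = 11^56 mod 1151.
11^1 ≡ 11 (mod 1151)
11^2 = (11^1)^2 ≡ 11^2 = 121 ≡ 121 (mod 1151)
11^4 = (11^2)^2 ≡ 121^2 = 14641 ≡ 829 (mod 1151)
11^8 = (11^4)^2 ≡ 829^2 = 687241 ≡ 94 (mod 1151)
11^16 = (11^8)^2 ≡ 94^2 = 8836 ≡ 779 (mod 1151)
11^32 = (11^16)^2 ≡ 779^2 = 606841 ≡ 264 (mod 1151)
11^56 = 11^32 · 11^16 · 11^8 ≡ 264 · 779 · 94 ≡ 619 (mod 1151).

619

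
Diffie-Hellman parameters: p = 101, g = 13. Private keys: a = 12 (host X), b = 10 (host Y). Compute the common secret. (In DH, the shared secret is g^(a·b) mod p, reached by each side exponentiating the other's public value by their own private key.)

Host Y sends B = g^b mod p = 13^10 mod 101.
13^1 ≡ 13 (mod 101)
13^2 = (13^1)^2 ≡ 13^2 = 169 ≡ 68 (mod 101)
13^4 = (13^2)^2 ≡ 68^2 = 4624 ≡ 79 (mod 101)
13^8 = (13^4)^2 ≡ 79^2 = 6241 ≡ 80 (mod 101)
13^10 = 13^8 · 13^2 ≡ 80 · 68 ≡ 87 (mod 101).
So B = 87. Host X then computes K = B^a mod p = 87^12 mod 101.
87^1 ≡ 87 (mod 101)
87^2 = (87^1)^2 ≡ 87^2 = 7569 ≡ 95 (mod 101)
87^4 = (87^2)^2 ≡ 95^2 = 9025 ≡ 36 (mod 101)
87^8 = (87^4)^2 ≡ 36^2 = 1296 ≡ 84 (mod 101)
87^12 = 87^8 · 87^4 ≡ 84 · 36 ≡ 95 (mod 101).

95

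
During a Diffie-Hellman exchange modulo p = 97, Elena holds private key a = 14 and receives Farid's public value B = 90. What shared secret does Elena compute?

72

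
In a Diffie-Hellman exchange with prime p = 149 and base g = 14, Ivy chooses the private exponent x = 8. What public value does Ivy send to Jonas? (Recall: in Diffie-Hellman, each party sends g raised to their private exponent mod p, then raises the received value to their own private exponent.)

80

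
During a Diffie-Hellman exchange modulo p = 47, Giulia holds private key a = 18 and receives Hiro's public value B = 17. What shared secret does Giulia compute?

18

Shared key K = 17^18 mod 47.
17^1 ≡ 17 (mod 47)
17^2 = (17^1)^2 ≡ 17^2 = 289 ≡ 7 (mod 47)
17^4 = (17^2)^2 ≡ 7^2 = 49 ≡ 2 (mod 47)
17^8 = (17^4)^2 ≡ 2^2 = 4 ≡ 4 (mod 47)
17^16 = (17^8)^2 ≡ 4^2 = 16 ≡ 16 (mod 47)
17^18 = 17^16 · 17^2 ≡ 16 · 7 ≡ 18 (mod 47).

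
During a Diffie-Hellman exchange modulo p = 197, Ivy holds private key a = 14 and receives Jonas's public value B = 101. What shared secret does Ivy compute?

Shared key K = 101^14 mod 197.
101^1 ≡ 101 (mod 197)
101^2 = (101^1)^2 ≡ 101^2 = 10201 ≡ 154 (mod 197)
101^4 = (101^2)^2 ≡ 154^2 = 23716 ≡ 76 (mod 197)
101^8 = (101^4)^2 ≡ 76^2 = 5776 ≡ 63 (mod 197)
101^14 = 101^8 · 101^4 · 101^2 ≡ 63 · 76 · 154 ≡ 178 (mod 197).

178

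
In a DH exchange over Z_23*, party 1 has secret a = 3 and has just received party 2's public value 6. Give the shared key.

9

Shared key K = 6^3 mod 23.
6^1 ≡ 6 (mod 23)
6^2 = (6^1)^2 ≡ 6^2 = 36 ≡ 13 (mod 23)
6^3 = 6^2 · 6^1 ≡ 13 · 6 ≡ 9 (mod 23).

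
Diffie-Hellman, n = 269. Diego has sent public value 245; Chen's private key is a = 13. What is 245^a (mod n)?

154

Shared key K = 245^13 mod 269.
245^1 ≡ 245 (mod 269)
245^2 = (245^1)^2 ≡ 245^2 = 60025 ≡ 38 (mod 269)
245^4 = (245^2)^2 ≡ 38^2 = 1444 ≡ 99 (mod 269)
245^8 = (245^4)^2 ≡ 99^2 = 9801 ≡ 117 (mod 269)
245^13 = 245^8 · 245^4 · 245^1 ≡ 117 · 99 · 245 ≡ 154 (mod 269).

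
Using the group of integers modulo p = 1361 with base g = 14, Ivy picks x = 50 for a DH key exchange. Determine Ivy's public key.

1059

Public value = 14^50 mod 1361.
14^1 ≡ 14 (mod 1361)
14^2 = (14^1)^2 ≡ 14^2 = 196 ≡ 196 (mod 1361)
14^4 = (14^2)^2 ≡ 196^2 = 38416 ≡ 308 (mod 1361)
14^8 = (14^4)^2 ≡ 308^2 = 94864 ≡ 955 (mod 1361)
14^16 = (14^8)^2 ≡ 955^2 = 912025 ≡ 155 (mod 1361)
14^32 = (14^16)^2 ≡ 155^2 = 24025 ≡ 888 (mod 1361)
14^50 = 14^32 · 14^16 · 14^2 ≡ 888 · 155 · 196 ≡ 1059 (mod 1361).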